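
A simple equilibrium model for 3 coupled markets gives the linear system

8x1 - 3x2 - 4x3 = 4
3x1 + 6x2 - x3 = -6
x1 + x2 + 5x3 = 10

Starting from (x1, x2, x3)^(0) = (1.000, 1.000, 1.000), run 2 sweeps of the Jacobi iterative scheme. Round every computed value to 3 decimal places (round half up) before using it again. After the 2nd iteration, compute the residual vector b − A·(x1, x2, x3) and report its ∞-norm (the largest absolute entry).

2.118

Iteration 1:
  x1 = (4 - (-3)·1.000 - (-4)·1.000) / (8) = 1.375
  x2 = (-6 - (3)·1.000 - (-1)·1.000) / (6) = -1.333
  x3 = (10 - (1)·1.000 - (1)·1.000) / (5) = 1.600
Iteration 2:
  x1 = (4 - (-3)·-1.333 - (-4)·1.600) / (8) = 0.800
  x2 = (-6 - (3)·1.375 - (-1)·1.600) / (6) = -1.421
  x3 = (10 - (1)·1.375 - (1)·-1.333) / (5) = 1.992
Residual b − A·x = (1.305, 2.118, 0.661); ∞-norm = 2.118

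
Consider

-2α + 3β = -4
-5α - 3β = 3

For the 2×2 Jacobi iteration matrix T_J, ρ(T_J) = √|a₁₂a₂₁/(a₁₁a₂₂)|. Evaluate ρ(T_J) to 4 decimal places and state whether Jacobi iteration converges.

a₁₂a₂₁/(a₁₁a₂₂) = (3)·(-5) / ((-2)·(-3)) = -2.500000
ρ = √|-2.500000| = √2.500000 = 1.5811
ρ > 1, so Jacobi diverges

1.5811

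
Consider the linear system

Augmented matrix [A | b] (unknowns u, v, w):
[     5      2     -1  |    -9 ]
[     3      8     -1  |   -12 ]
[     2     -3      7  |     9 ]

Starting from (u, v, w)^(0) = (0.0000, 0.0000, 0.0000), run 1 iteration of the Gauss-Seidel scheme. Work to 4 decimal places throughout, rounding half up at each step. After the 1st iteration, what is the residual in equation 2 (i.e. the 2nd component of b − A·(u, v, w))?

1.4464

Iteration 1:
  u = (-9 - (2)·0.0000 - (-1)·0.0000) / (5) = -1.8000
  v = (-12 - (3)·-1.8000 - (-1)·0.0000) / (8) = -0.8250
  w = (9 - (2)·-1.8000 - (-3)·-0.8250) / (7) = 1.4464
Residual b − A·x = (3.0964, 1.4464, 0.0002)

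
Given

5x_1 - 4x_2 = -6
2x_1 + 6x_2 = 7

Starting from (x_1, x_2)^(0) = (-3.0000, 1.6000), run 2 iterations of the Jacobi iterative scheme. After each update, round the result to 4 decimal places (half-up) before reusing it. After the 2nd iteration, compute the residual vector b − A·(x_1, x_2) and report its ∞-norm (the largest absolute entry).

4.1070

Iteration 1:
  x_1 = (-6 - (-4)·1.6000) / (5) = 0.0800
  x_2 = (7 - (2)·-3.0000) / (6) = 2.1667
Iteration 2:
  x_1 = (-6 - (-4)·2.1667) / (5) = 0.5334
  x_2 = (7 - (2)·0.0800) / (6) = 1.1400
Residual b − A·x = (-4.1070, -0.9068); ∞-norm = 4.1070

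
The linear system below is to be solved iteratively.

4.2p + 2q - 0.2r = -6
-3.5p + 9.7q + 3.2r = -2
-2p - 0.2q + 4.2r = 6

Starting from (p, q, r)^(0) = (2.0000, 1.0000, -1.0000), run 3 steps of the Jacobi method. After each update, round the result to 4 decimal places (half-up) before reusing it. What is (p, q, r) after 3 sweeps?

(-0.5878, -1.0030, 0.5302)

Iteration 1:
  p = (-6 - (2)·1.0000 - (-0.2)·-1.0000) / (4.2) = -1.9524
  q = (-2 - (-3.5)·2.0000 - (3.2)·-1.0000) / (9.7) = 0.8454
  r = (6 - (-2)·2.0000 - (-0.2)·1.0000) / (4.2) = 2.4286
Iteration 2:
  p = (-6 - (2)·0.8454 - (-0.2)·2.4286) / (4.2) = -1.7155
  q = (-2 - (-3.5)·-1.9524 - (3.2)·2.4286) / (9.7) = -1.7118
  r = (6 - (-2)·-1.9524 - (-0.2)·0.8454) / (4.2) = 0.5391
Iteration 3:
  p = (-6 - (2)·-1.7118 - (-0.2)·0.5391) / (4.2) = -0.5878
  q = (-2 - (-3.5)·-1.7155 - (3.2)·0.5391) / (9.7) = -1.0030
  r = (6 - (-2)·-1.7155 - (-0.2)·-1.7118) / (4.2) = 0.5302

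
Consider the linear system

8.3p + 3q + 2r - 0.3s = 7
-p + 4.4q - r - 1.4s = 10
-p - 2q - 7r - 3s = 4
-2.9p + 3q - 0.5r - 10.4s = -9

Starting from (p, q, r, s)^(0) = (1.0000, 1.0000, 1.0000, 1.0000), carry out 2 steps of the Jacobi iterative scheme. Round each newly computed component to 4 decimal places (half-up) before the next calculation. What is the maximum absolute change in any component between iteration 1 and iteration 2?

Iteration 1:
  p = (7 - (3)·1.0000 - (2)·1.0000 - (-0.3)·1.0000) / (8.3) = 0.2771
  q = (10 - (-1)·1.0000 - (-1)·1.0000 - (-1.4)·1.0000) / (4.4) = 3.0455
  r = (4 - (-1)·1.0000 - (-2)·1.0000 - (-3)·1.0000) / (-7) = -1.4286
  s = (-9 - (-2.9)·1.0000 - (3)·1.0000 - (-0.5)·1.0000) / (-10.4) = 0.8269
Iteration 2:
  p = (7 - (3)·3.0455 - (2)·-1.4286 - (-0.3)·0.8269) / (8.3) = 0.1167
  q = (10 - (-1)·0.2771 - (-1)·-1.4286 - (-1.4)·0.8269) / (4.4) = 2.2741
  r = (4 - (-1)·0.2771 - (-2)·3.0455 - (-3)·0.8269) / (-7) = -1.8355
  s = (-9 - (-2.9)·0.2771 - (3)·3.0455 - (-0.5)·-1.4286) / (-10.4) = 1.7353
Change: (-0.1604, -0.7714, -0.4069, 0.9084) → max |·| = 0.9084

0.9084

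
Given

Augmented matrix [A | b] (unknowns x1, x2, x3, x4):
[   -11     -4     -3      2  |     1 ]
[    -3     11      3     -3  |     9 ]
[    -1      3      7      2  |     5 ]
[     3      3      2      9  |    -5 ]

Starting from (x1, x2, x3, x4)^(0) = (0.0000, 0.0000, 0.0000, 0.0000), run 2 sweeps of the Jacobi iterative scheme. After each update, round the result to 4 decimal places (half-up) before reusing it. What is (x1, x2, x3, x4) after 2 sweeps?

(-0.6843, 0.4471, 0.5094, -0.9567)

Iteration 1:
  x1 = (1 - (-4)·0.0000 - (-3)·0.0000 - (2)·0.0000) / (-11) = -0.0909
  x2 = (9 - (-3)·0.0000 - (3)·0.0000 - (-3)·0.0000) / (11) = 0.8182
  x3 = (5 - (-1)·0.0000 - (3)·0.0000 - (2)·0.0000) / (7) = 0.7143
  x4 = (-5 - (3)·0.0000 - (3)·0.0000 - (2)·0.0000) / (9) = -0.5556
Iteration 2:
  x1 = (1 - (-4)·0.8182 - (-3)·0.7143 - (2)·-0.5556) / (-11) = -0.6843
  x2 = (9 - (-3)·-0.0909 - (3)·0.7143 - (-3)·-0.5556) / (11) = 0.4471
  x3 = (5 - (-1)·-0.0909 - (3)·0.8182 - (2)·-0.5556) / (7) = 0.5094
  x4 = (-5 - (3)·-0.0909 - (3)·0.8182 - (2)·0.7143) / (9) = -0.9567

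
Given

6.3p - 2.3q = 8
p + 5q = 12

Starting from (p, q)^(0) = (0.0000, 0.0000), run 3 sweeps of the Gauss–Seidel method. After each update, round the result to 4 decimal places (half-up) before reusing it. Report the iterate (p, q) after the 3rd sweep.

Iteration 1:
  p = (8 - (-2.3)·0.0000) / (6.3) = 1.2698
  q = (12 - (1)·1.2698) / (5) = 2.1460
Iteration 2:
  p = (8 - (-2.3)·2.1460) / (6.3) = 2.0533
  q = (12 - (1)·2.0533) / (5) = 1.9893
Iteration 3:
  p = (8 - (-2.3)·1.9893) / (6.3) = 1.9961
  q = (12 - (1)·1.9961) / (5) = 2.0008

(1.9961, 2.0008)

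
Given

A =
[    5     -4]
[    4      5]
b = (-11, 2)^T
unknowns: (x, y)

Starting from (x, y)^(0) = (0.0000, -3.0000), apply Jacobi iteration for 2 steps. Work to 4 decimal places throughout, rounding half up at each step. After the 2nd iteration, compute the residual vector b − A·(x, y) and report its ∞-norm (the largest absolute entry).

14.7200

Iteration 1:
  x = (-11 - (-4)·-3.0000) / (5) = -4.6000
  y = (2 - (4)·0.0000) / (5) = 0.4000
Iteration 2:
  x = (-11 - (-4)·0.4000) / (5) = -1.8800
  y = (2 - (4)·-4.6000) / (5) = 4.0800
Residual b − A·x = (14.7200, -10.8800); ∞-norm = 14.7200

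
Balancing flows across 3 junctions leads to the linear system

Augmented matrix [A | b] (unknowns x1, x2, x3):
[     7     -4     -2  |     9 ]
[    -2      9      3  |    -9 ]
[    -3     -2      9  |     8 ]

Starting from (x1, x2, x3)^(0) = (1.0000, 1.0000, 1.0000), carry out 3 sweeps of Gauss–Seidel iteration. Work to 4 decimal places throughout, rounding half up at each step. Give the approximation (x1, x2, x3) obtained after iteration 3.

(0.8893, -1.1427, 0.9314)

Iteration 1:
  x1 = (9 - (-4)·1.0000 - (-2)·1.0000) / (7) = 2.1429
  x2 = (-9 - (-2)·2.1429 - (3)·1.0000) / (9) = -0.8571
  x3 = (8 - (-3)·2.1429 - (-2)·-0.8571) / (9) = 1.4127
Iteration 2:
  x1 = (9 - (-4)·-0.8571 - (-2)·1.4127) / (7) = 1.1996
  x2 = (-9 - (-2)·1.1996 - (3)·1.4127) / (9) = -1.2043
  x3 = (8 - (-3)·1.1996 - (-2)·-1.2043) / (9) = 1.0211
Iteration 3:
  x1 = (9 - (-4)·-1.2043 - (-2)·1.0211) / (7) = 0.8893
  x2 = (-9 - (-2)·0.8893 - (3)·1.0211) / (9) = -1.1427
  x3 = (8 - (-3)·0.8893 - (-2)·-1.1427) / (9) = 0.9314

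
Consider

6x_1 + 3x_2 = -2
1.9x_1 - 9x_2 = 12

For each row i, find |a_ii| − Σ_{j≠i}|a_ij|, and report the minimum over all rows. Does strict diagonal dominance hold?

row 1: |6| − (3) = 3
row 2: |-9| − (1.9) = 7.1
minimum over rows = 3 → strictly diagonally dominant (convergence guaranteed)

3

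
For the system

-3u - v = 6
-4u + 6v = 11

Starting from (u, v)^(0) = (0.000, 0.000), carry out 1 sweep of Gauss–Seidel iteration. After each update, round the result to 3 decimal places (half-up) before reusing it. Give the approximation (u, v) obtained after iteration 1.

Iteration 1:
  u = (6 - (-1)·0.000) / (-3) = -2.000
  v = (11 - (-4)·-2.000) / (6) = 0.500

(-2.000, 0.500)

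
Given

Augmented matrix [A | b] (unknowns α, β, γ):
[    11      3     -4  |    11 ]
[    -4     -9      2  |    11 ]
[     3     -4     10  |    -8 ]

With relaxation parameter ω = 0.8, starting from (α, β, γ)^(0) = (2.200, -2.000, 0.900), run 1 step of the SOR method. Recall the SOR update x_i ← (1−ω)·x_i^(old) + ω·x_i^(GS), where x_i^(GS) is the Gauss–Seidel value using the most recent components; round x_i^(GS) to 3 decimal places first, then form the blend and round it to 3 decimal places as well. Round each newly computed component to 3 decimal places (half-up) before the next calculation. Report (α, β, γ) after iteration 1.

(1.938, -1.907, -1.535)

Iteration 1:
  α: GS value = (11 - (3)·-2.000 - (-4)·0.900) / (11) = 1.873;  α ← (1−ω)·2.200 + ω·1.873 = 1.938
  β: GS value = (11 - (-4)·1.938 - (2)·0.900) / (-9) = -1.884;  β ← (1−ω)·-2.000 + ω·-1.884 = -1.907
  γ: GS value = (-8 - (3)·1.938 - (-4)·-1.907) / (10) = -2.144;  γ ← (1−ω)·0.900 + ω·-2.144 = -1.535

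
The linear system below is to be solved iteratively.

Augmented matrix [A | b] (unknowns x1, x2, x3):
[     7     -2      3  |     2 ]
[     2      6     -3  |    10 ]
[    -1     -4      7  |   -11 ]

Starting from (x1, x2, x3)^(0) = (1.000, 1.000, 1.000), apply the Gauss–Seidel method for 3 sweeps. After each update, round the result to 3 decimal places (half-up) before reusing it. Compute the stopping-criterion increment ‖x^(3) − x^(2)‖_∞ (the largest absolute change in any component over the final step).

Iteration 1:
  x1 = (2 - (-2)·1.000 - (3)·1.000) / (7) = 0.143
  x2 = (10 - (2)·0.143 - (-3)·1.000) / (6) = 2.119
  x3 = (-11 - (-1)·0.143 - (-4)·2.119) / (7) = -0.340
Iteration 2:
  x1 = (2 - (-2)·2.119 - (3)·-0.340) / (7) = 1.037
  x2 = (10 - (2)·1.037 - (-3)·-0.340) / (6) = 1.151
  x3 = (-11 - (-1)·1.037 - (-4)·1.151) / (7) = -0.766
Iteration 3:
  x1 = (2 - (-2)·1.151 - (3)·-0.766) / (7) = 0.943
  x2 = (10 - (2)·0.943 - (-3)·-0.766) / (6) = 0.969
  x3 = (-11 - (-1)·0.943 - (-4)·0.969) / (7) = -0.883
Change: (-0.094, -0.182, -0.117) → max |·| = 0.182

0.182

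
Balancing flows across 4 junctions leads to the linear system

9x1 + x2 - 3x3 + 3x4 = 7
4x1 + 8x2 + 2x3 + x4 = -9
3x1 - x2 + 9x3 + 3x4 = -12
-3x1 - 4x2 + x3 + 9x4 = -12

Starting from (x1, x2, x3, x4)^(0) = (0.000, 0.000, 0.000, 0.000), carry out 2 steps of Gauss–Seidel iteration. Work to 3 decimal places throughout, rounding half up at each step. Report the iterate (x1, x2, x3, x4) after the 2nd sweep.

(0.876, -0.929, -1.212, -1.320)

Iteration 1:
  x1 = (7 - (1)·0.000 - (-3)·0.000 - (3)·0.000) / (9) = 0.778
  x2 = (-9 - (4)·0.778 - (2)·0.000 - (1)·0.000) / (8) = -1.514
  x3 = (-12 - (3)·0.778 - (-1)·-1.514 - (3)·0.000) / (9) = -1.761
  x4 = (-12 - (-3)·0.778 - (-4)·-1.514 - (1)·-1.761) / (9) = -1.551
Iteration 2:
  x1 = (7 - (1)·-1.514 - (-3)·-1.761 - (3)·-1.551) / (9) = 0.876
  x2 = (-9 - (4)·0.876 - (2)·-1.761 - (1)·-1.551) / (8) = -0.929
  x3 = (-12 - (3)·0.876 - (-1)·-0.929 - (3)·-1.551) / (9) = -1.212
  x4 = (-12 - (-3)·0.876 - (-4)·-0.929 - (1)·-1.212) / (9) = -1.320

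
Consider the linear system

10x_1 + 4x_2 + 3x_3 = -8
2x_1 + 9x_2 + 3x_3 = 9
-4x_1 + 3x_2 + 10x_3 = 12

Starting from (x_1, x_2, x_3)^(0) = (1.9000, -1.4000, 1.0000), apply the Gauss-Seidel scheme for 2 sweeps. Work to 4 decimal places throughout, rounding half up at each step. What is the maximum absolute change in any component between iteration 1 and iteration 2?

0.7991

Iteration 1:
  x_1 = (-8 - (4)·-1.4000 - (3)·1.0000) / (10) = -0.5400
  x_2 = (9 - (2)·-0.5400 - (3)·1.0000) / (9) = 0.7867
  x_3 = (12 - (-4)·-0.5400 - (3)·0.7867) / (10) = 0.7480
Iteration 2:
  x_1 = (-8 - (4)·0.7867 - (3)·0.7480) / (10) = -1.3391
  x_2 = (9 - (2)·-1.3391 - (3)·0.7480) / (9) = 1.0482
  x_3 = (12 - (-4)·-1.3391 - (3)·1.0482) / (10) = 0.3499
Change: (-0.7991, 0.2615, -0.3981) → max |·| = 0.7991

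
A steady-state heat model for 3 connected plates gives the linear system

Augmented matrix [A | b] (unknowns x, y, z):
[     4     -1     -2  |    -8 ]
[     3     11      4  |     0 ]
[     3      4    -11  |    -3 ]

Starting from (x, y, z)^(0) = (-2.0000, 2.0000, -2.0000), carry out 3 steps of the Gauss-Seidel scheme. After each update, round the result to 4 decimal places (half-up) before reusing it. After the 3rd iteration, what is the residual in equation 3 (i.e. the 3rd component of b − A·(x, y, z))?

Iteration 1:
  x = (-8 - (-1)·2.0000 - (-2)·-2.0000) / (4) = -2.5000
  y = (0 - (3)·-2.5000 - (4)·-2.0000) / (11) = 1.4091
  z = (-3 - (3)·-2.5000 - (4)·1.4091) / (-11) = 0.1033
Iteration 2:
  x = (-8 - (-1)·1.4091 - (-2)·0.1033) / (4) = -1.5961
  y = (0 - (3)·-1.5961 - (4)·0.1033) / (11) = 0.3977
  z = (-3 - (3)·-1.5961 - (4)·0.3977) / (-11) = -0.0180
Iteration 3:
  x = (-8 - (-1)·0.3977 - (-2)·-0.0180) / (4) = -1.9096
  y = (0 - (3)·-1.9096 - (4)·-0.0180) / (11) = 0.5273
  z = (-3 - (3)·-1.9096 - (4)·0.5273) / (-11) = -0.0563
Residual b − A·x = (0.0531, 0.1537, 0.0003)

0.0003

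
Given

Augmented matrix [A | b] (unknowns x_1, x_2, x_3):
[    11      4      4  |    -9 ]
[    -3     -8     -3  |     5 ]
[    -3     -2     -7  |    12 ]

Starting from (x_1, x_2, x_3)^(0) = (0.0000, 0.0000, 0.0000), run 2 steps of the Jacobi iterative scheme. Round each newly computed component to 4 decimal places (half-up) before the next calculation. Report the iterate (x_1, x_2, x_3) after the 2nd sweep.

(0.0325, 0.3247, -1.1851)

Iteration 1:
  x_1 = (-9 - (4)·0.0000 - (4)·0.0000) / (11) = -0.8182
  x_2 = (5 - (-3)·0.0000 - (-3)·0.0000) / (-8) = -0.6250
  x_3 = (12 - (-3)·0.0000 - (-2)·0.0000) / (-7) = -1.7143
Iteration 2:
  x_1 = (-9 - (4)·-0.6250 - (4)·-1.7143) / (11) = 0.0325
  x_2 = (5 - (-3)·-0.8182 - (-3)·-1.7143) / (-8) = 0.3247
  x_3 = (12 - (-3)·-0.8182 - (-2)·-0.6250) / (-7) = -1.1851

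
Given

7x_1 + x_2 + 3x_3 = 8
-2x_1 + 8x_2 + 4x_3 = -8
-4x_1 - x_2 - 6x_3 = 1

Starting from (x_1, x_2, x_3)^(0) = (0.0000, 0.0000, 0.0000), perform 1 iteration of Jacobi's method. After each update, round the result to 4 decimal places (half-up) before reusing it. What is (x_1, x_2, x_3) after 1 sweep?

(1.1429, -1.0000, -0.1667)

Iteration 1:
  x_1 = (8 - (1)·0.0000 - (3)·0.0000) / (7) = 1.1429
  x_2 = (-8 - (-2)·0.0000 - (4)·0.0000) / (8) = -1.0000
  x_3 = (1 - (-4)·0.0000 - (-1)·0.0000) / (-6) = -0.1667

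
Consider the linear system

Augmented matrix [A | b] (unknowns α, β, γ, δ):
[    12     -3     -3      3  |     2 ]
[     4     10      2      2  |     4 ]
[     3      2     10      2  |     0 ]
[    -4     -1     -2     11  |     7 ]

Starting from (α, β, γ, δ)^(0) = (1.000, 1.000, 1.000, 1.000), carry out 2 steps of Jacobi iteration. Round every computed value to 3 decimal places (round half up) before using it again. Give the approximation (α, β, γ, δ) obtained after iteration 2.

(-0.427, 0.119, -0.300, 0.624)

Iteration 1:
  α = (2 - (-3)·1.000 - (-3)·1.000 - (3)·1.000) / (12) = 0.417
  β = (4 - (4)·1.000 - (2)·1.000 - (2)·1.000) / (10) = -0.400
  γ = (0 - (3)·1.000 - (2)·1.000 - (2)·1.000) / (10) = -0.700
  δ = (7 - (-4)·1.000 - (-1)·1.000 - (-2)·1.000) / (11) = 1.273
Iteration 2:
  α = (2 - (-3)·-0.400 - (-3)·-0.700 - (3)·1.273) / (12) = -0.427
  β = (4 - (4)·0.417 - (2)·-0.700 - (2)·1.273) / (10) = 0.119
  γ = (0 - (3)·0.417 - (2)·-0.400 - (2)·1.273) / (10) = -0.300
  δ = (7 - (-4)·0.417 - (-1)·-0.400 - (-2)·-0.700) / (11) = 0.624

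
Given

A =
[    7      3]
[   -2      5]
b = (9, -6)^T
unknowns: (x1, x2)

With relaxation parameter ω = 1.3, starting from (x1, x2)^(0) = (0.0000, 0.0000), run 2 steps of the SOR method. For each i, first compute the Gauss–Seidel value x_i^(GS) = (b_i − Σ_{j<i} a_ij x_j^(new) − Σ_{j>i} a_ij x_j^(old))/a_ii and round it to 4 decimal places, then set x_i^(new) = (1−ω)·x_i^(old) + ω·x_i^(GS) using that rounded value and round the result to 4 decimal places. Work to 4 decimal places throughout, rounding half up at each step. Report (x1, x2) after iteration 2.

Iteration 1:
  x1: GS value = (9 - (3)·0.0000) / (7) = 1.2857;  x1 ← (1−ω)·0.0000 + ω·1.2857 = 1.6714
  x2: GS value = (-6 - (-2)·1.6714) / (5) = -0.5314;  x2 ← (1−ω)·0.0000 + ω·-0.5314 = -0.6908
Iteration 2:
  x1: GS value = (9 - (3)·-0.6908) / (7) = 1.5818;  x1 ← (1−ω)·1.6714 + ω·1.5818 = 1.5549
  x2: GS value = (-6 - (-2)·1.5549) / (5) = -0.5780;  x2 ← (1−ω)·-0.6908 + ω·-0.5780 = -0.5442

(1.5549, -0.5442)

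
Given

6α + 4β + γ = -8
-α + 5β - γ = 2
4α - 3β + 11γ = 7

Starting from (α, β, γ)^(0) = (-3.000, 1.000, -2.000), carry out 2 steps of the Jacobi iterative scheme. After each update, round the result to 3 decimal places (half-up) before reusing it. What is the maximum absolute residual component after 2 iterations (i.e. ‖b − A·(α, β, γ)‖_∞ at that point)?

3.345

Iteration 1:
  α = (-8 - (4)·1.000 - (1)·-2.000) / (6) = -1.667
  β = (2 - (-1)·-3.000 - (-1)·-2.000) / (5) = -0.600
  γ = (7 - (4)·-3.000 - (-3)·1.000) / (11) = 2.000
Iteration 2:
  α = (-8 - (4)·-0.600 - (1)·2.000) / (6) = -1.267
  β = (2 - (-1)·-1.667 - (-1)·2.000) / (5) = 0.467
  γ = (7 - (4)·-1.667 - (-3)·-0.600) / (11) = 1.079
Residual b − A·x = (-3.345, -0.523, 1.600); ∞-norm = 3.345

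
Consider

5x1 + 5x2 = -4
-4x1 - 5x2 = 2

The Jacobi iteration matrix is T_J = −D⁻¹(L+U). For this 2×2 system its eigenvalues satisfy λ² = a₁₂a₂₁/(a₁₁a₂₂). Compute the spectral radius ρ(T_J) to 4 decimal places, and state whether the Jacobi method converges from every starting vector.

a₁₂a₂₁/(a₁₁a₂₂) = (5)·(-4) / ((5)·(-5)) = 0.800000
ρ = √|0.800000| = √0.800000 = 0.8944
ρ < 1, so Jacobi converges

0.8944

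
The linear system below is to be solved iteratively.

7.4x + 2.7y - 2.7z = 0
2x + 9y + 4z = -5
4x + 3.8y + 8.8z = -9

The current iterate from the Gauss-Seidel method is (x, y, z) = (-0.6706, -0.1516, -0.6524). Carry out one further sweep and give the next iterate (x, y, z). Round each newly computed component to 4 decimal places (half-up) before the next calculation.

One sweep:
  x = (0 - (2.7)·-0.1516 - (-2.7)·-0.6524) / (7.4) = -0.1827
  y = (-5 - (2)·-0.1827 - (4)·-0.6524) / (9) = -0.2250
  z = (-9 - (4)·-0.1827 - (3.8)·-0.2250) / (8.8) = -0.8425

(-0.1827, -0.2250, -0.8425)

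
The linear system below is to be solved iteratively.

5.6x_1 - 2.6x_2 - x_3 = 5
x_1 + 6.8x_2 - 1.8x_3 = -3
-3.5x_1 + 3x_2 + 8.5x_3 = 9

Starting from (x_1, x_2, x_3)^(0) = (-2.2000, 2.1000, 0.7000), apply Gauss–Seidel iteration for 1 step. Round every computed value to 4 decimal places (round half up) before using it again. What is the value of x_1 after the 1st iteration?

Iteration 1:
  x_1 = (5 - (-2.6)·2.1000 - (-1)·0.7000) / (5.6) = 1.9929
  x_2 = (-3 - (1)·1.9929 - (-1.8)·0.7000) / (6.8) = -0.5490
  x_3 = (9 - (-3.5)·1.9929 - (3)·-0.5490) / (8.5) = 2.0732

1.9929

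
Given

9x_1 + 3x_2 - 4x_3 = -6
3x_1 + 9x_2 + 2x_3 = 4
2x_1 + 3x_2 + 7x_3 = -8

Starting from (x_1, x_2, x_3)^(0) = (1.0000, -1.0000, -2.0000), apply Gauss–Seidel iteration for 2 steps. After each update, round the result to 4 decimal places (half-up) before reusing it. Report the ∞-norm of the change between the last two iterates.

0.4762

Iteration 1:
  x_1 = (-6 - (3)·-1.0000 - (-4)·-2.0000) / (9) = -1.2222
  x_2 = (4 - (3)·-1.2222 - (2)·-2.0000) / (9) = 1.2963
  x_3 = (-8 - (2)·-1.2222 - (3)·1.2963) / (7) = -1.3492
Iteration 2:
  x_1 = (-6 - (3)·1.2963 - (-4)·-1.3492) / (9) = -1.6984
  x_2 = (4 - (3)·-1.6984 - (2)·-1.3492) / (9) = 1.3104
  x_3 = (-8 - (2)·-1.6984 - (3)·1.3104) / (7) = -1.2192
Change: (-0.4762, 0.0141, 0.1300) → max |·| = 0.4762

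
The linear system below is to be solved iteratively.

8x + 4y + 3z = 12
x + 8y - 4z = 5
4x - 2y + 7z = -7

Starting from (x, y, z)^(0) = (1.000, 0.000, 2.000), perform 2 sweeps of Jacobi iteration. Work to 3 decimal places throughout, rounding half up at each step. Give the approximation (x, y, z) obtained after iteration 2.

Iteration 1:
  x = (12 - (4)·0.000 - (3)·2.000) / (8) = 0.750
  y = (5 - (1)·1.000 - (-4)·2.000) / (8) = 1.500
  z = (-7 - (4)·1.000 - (-2)·0.000) / (7) = -1.571
Iteration 2:
  x = (12 - (4)·1.500 - (3)·-1.571) / (8) = 1.339
  y = (5 - (1)·0.750 - (-4)·-1.571) / (8) = -0.254
  z = (-7 - (4)·0.750 - (-2)·1.500) / (7) = -1.000

(1.339, -0.254, -1.000)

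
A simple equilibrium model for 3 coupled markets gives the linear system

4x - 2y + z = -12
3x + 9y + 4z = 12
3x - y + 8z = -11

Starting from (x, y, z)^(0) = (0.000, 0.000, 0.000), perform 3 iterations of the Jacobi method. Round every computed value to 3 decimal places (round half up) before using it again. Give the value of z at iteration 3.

Iteration 1:
  x = (-12 - (-2)·0.000 - (1)·0.000) / (4) = -3.000
  y = (12 - (3)·0.000 - (4)·0.000) / (9) = 1.333
  z = (-11 - (3)·0.000 - (-1)·0.000) / (8) = -1.375
Iteration 2:
  x = (-12 - (-2)·1.333 - (1)·-1.375) / (4) = -1.990
  y = (12 - (3)·-3.000 - (4)·-1.375) / (9) = 2.944
  z = (-11 - (3)·-3.000 - (-1)·1.333) / (8) = -0.083
Iteration 3:
  x = (-12 - (-2)·2.944 - (1)·-0.083) / (4) = -1.507
  y = (12 - (3)·-1.990 - (4)·-0.083) / (9) = 2.034
  z = (-11 - (3)·-1.990 - (-1)·2.944) / (8) = -0.261

-0.261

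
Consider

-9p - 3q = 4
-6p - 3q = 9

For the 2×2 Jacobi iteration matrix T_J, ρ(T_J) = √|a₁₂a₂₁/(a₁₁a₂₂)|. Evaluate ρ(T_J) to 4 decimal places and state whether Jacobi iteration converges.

a₁₂a₂₁/(a₁₁a₂₂) = (-3)·(-6) / ((-9)·(-3)) = 0.666667
ρ = √|0.666667| = √0.666667 = 0.8165
ρ < 1, so Jacobi converges

0.8165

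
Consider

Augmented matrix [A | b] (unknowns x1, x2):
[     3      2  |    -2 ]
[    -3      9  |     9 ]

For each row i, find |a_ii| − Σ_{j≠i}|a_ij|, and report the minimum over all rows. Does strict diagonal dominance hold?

row 1: |3| − (2) = 1
row 2: |9| − (3) = 6
minimum over rows = 1 → strictly diagonally dominant (convergence guaranteed)

1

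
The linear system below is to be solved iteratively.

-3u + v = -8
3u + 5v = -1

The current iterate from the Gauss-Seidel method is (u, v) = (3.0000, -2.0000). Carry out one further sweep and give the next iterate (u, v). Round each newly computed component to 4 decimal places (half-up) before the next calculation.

(2.0000, -1.4000)

One sweep:
  u = (-8 - (1)·-2.0000) / (-3) = 2.0000
  v = (-1 - (3)·2.0000) / (5) = -1.4000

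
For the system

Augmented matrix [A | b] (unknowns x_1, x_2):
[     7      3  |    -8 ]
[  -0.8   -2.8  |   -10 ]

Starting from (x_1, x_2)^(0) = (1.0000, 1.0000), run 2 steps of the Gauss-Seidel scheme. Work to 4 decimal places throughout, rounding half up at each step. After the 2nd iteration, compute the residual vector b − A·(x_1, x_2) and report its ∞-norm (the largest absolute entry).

Iteration 1:
  x_1 = (-8 - (3)·1.0000) / (7) = -1.5714
  x_2 = (-10 - (-0.8)·-1.5714) / (-2.8) = 4.0204
Iteration 2:
  x_1 = (-8 - (3)·4.0204) / (7) = -2.8659
  x_2 = (-10 - (-0.8)·-2.8659) / (-2.8) = 4.3903
Residual b − A·x = (-1.1096, 0.0001); ∞-norm = 1.1096

1.1096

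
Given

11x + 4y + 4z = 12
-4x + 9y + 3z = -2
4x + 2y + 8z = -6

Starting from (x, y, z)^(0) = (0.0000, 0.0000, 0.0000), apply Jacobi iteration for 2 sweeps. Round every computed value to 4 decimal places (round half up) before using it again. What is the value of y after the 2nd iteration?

0.5126

Iteration 1:
  x = (12 - (4)·0.0000 - (4)·0.0000) / (11) = 1.0909
  y = (-2 - (-4)·0.0000 - (3)·0.0000) / (9) = -0.2222
  z = (-6 - (4)·0.0000 - (2)·0.0000) / (8) = -0.7500
Iteration 2:
  x = (12 - (4)·-0.2222 - (4)·-0.7500) / (11) = 1.4444
  y = (-2 - (-4)·1.0909 - (3)·-0.7500) / (9) = 0.5126
  z = (-6 - (4)·1.0909 - (2)·-0.2222) / (8) = -1.2399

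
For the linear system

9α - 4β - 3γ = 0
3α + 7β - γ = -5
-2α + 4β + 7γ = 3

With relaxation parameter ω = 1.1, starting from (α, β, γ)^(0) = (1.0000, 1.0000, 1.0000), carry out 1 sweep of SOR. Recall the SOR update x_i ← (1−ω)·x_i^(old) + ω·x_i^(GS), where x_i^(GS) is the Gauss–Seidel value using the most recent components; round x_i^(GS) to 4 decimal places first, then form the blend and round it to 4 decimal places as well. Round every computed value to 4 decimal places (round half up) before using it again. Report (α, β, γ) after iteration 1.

(0.7556, -1.0848, 1.2907)

Iteration 1:
  α: GS value = (0 - (-4)·1.0000 - (-3)·1.0000) / (9) = 0.7778;  α ← (1−ω)·1.0000 + ω·0.7778 = 0.7556
  β: GS value = (-5 - (3)·0.7556 - (-1)·1.0000) / (7) = -0.8953;  β ← (1−ω)·1.0000 + ω·-0.8953 = -1.0848
  γ: GS value = (3 - (-2)·0.7556 - (4)·-1.0848) / (7) = 1.2643;  γ ← (1−ω)·1.0000 + ω·1.2643 = 1.2907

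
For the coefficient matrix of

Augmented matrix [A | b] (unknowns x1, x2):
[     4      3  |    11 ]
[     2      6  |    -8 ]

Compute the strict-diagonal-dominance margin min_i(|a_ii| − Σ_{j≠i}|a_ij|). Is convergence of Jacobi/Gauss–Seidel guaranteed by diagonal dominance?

1

row 1: |4| − (3) = 1
row 2: |6| − (2) = 4
minimum over rows = 1 → strictly diagonally dominant (convergence guaranteed)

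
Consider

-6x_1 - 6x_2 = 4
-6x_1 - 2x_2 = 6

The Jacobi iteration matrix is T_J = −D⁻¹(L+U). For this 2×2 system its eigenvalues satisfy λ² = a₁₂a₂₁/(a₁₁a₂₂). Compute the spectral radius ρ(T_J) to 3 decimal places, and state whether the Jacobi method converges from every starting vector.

1.732

a₁₂a₂₁/(a₁₁a₂₂) = (-6)·(-6) / ((-6)·(-2)) = 3.000000
ρ = √|3.000000| = √3.000000 = 1.732
ρ > 1, so Jacobi diverges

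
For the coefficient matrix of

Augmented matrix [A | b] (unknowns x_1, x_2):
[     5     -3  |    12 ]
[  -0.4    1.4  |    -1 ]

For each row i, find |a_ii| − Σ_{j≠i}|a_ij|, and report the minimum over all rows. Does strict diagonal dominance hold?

1

row 1: |5| − (3) = 2
row 2: |1.4| − (0.4) = 1
minimum over rows = 1 → strictly diagonally dominant (convergence guaranteed)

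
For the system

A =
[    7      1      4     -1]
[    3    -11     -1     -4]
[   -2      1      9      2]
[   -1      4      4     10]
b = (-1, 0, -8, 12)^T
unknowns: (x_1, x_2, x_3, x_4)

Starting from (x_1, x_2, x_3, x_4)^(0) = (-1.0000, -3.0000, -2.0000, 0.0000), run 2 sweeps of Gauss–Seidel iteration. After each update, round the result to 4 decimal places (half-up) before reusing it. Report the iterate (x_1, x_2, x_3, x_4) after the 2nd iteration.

(0.3338, -0.3488, -1.0800, 1.8049)

Iteration 1:
  x_1 = (-1 - (1)·-3.0000 - (4)·-2.0000 - (-1)·0.0000) / (7) = 1.4286
  x_2 = (0 - (3)·1.4286 - (-1)·-2.0000 - (-4)·0.0000) / (-11) = 0.5714
  x_3 = (-8 - (-2)·1.4286 - (1)·0.5714 - (2)·0.0000) / (9) = -0.6349
  x_4 = (12 - (-1)·1.4286 - (4)·0.5714 - (4)·-0.6349) / (10) = 1.3683
Iteration 2:
  x_1 = (-1 - (1)·0.5714 - (4)·-0.6349 - (-1)·1.3683) / (7) = 0.3338
  x_2 = (0 - (3)·0.3338 - (-1)·-0.6349 - (-4)·1.3683) / (-11) = -0.3488
  x_3 = (-8 - (-2)·0.3338 - (1)·-0.3488 - (2)·1.3683) / (9) = -1.0800
  x_4 = (12 - (-1)·0.3338 - (4)·-0.3488 - (4)·-1.0800) / (10) = 1.8049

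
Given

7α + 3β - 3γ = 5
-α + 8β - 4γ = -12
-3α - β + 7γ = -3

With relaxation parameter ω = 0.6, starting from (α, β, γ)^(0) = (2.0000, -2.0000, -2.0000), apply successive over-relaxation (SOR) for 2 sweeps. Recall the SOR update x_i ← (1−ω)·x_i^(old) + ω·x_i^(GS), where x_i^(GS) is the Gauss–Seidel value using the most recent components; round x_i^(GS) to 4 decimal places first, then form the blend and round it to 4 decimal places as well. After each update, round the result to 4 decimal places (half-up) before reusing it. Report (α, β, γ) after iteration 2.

(1.2485, -1.9686, -0.4770)

Iteration 1:
  α: GS value = (5 - (3)·-2.0000 - (-3)·-2.0000) / (7) = 0.7143;  α ← (1−ω)·2.0000 + ω·0.7143 = 1.2286
  β: GS value = (-12 - (-1)·1.2286 - (-4)·-2.0000) / (8) = -2.3464;  β ← (1−ω)·-2.0000 + ω·-2.3464 = -2.2078
  γ: GS value = (-3 - (-3)·1.2286 - (-1)·-2.2078) / (7) = -0.2174;  γ ← (1−ω)·-2.0000 + ω·-0.2174 = -0.9304
Iteration 2:
  α: GS value = (5 - (3)·-2.2078 - (-3)·-0.9304) / (7) = 1.2617;  α ← (1−ω)·1.2286 + ω·1.2617 = 1.2485
  β: GS value = (-12 - (-1)·1.2485 - (-4)·-0.9304) / (8) = -1.8091;  β ← (1−ω)·-2.2078 + ω·-1.8091 = -1.9686
  γ: GS value = (-3 - (-3)·1.2485 - (-1)·-1.9686) / (7) = -0.1747;  γ ← (1−ω)·-0.9304 + ω·-0.1747 = -0.4770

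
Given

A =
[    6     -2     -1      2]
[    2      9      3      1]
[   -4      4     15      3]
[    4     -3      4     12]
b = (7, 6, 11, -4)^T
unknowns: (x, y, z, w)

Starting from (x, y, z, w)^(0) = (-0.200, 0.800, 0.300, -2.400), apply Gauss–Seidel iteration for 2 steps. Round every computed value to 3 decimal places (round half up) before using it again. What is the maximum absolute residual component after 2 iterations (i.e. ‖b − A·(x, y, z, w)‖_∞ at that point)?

Iteration 1:
  x = (7 - (-2)·0.800 - (-1)·0.300 - (2)·-2.400) / (6) = 2.283
  y = (6 - (2)·2.283 - (3)·0.300 - (1)·-2.400) / (9) = 0.326
  z = (11 - (-4)·2.283 - (4)·0.326 - (3)·-2.400) / (15) = 1.735
  w = (-4 - (4)·2.283 - (-3)·0.326 - (4)·1.735) / (12) = -1.591
Iteration 2:
  x = (7 - (-2)·0.326 - (-1)·1.735 - (2)·-1.591) / (6) = 2.095
  y = (6 - (2)·2.095 - (3)·1.735 - (1)·-1.591) / (9) = -0.200
  z = (11 - (-4)·2.095 - (4)·-0.200 - (3)·-1.591) / (15) = 1.664
  w = (-4 - (4)·2.095 - (-3)·-0.200 - (4)·1.664) / (12) = -1.636
Residual b − A·x = (-1.034, 0.254, 0.128, -0.004); ∞-norm = 1.034

1.034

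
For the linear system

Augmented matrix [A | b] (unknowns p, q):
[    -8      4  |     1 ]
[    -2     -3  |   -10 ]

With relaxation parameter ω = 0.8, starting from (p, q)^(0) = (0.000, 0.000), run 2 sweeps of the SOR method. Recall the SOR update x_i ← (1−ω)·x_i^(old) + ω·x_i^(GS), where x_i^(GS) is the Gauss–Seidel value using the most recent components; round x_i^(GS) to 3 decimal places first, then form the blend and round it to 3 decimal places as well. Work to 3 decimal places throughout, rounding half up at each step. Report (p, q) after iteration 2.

(0.968, 2.694)

Iteration 1:
  p: GS value = (1 - (4)·0.000) / (-8) = -0.125;  p ← (1−ω)·0.000 + ω·-0.125 = -0.100
  q: GS value = (-10 - (-2)·-0.100) / (-3) = 3.400;  q ← (1−ω)·0.000 + ω·3.400 = 2.720
Iteration 2:
  p: GS value = (1 - (4)·2.720) / (-8) = 1.235;  p ← (1−ω)·-0.100 + ω·1.235 = 0.968
  q: GS value = (-10 - (-2)·0.968) / (-3) = 2.688;  q ← (1−ω)·2.720 + ω·2.688 = 2.694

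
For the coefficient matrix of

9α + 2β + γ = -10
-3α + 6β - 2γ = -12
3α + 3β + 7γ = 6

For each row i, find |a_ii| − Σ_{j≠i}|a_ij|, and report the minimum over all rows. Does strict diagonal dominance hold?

1

row 1: |9| − (2+1) = 6
row 2: |6| − (3+2) = 1
row 3: |7| − (3+3) = 1
minimum over rows = 1 → strictly diagonally dominant (convergence guaranteed)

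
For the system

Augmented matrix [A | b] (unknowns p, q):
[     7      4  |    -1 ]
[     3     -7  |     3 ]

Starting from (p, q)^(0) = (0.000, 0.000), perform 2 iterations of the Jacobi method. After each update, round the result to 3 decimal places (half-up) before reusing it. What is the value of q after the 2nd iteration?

-0.490

Iteration 1:
  p = (-1 - (4)·0.000) / (7) = -0.143
  q = (3 - (3)·0.000) / (-7) = -0.429
Iteration 2:
  p = (-1 - (4)·-0.429) / (7) = 0.102
  q = (3 - (3)·-0.143) / (-7) = -0.490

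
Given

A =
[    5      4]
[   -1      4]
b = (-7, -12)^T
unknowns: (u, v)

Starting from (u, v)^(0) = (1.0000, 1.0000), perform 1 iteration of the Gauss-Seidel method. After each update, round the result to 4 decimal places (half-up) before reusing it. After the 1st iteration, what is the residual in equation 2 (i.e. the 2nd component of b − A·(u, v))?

0.0000

Iteration 1:
  u = (-7 - (4)·1.0000) / (5) = -2.2000
  v = (-12 - (-1)·-2.2000) / (4) = -3.5500
Residual b − A·x = (18.2000, 0.0000)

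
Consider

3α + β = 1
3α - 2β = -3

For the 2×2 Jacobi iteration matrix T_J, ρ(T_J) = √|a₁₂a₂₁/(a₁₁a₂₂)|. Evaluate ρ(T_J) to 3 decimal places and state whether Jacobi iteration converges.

0.707

a₁₂a₂₁/(a₁₁a₂₂) = (1)·(3) / ((3)·(-2)) = -0.500000
ρ = √|-0.500000| = √0.500000 = 0.707
ρ < 1, so Jacobi converges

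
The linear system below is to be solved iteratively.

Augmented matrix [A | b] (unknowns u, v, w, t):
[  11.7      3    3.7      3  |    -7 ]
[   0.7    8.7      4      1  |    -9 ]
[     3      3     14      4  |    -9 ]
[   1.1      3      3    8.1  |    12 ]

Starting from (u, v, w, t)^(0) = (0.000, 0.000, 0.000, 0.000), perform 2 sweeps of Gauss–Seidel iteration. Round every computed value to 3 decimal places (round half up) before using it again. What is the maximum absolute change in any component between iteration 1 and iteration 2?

Iteration 1:
  u = (-7 - (3)·0.000 - (3.7)·0.000 - (3)·0.000) / (11.7) = -0.598
  v = (-9 - (0.7)·-0.598 - (4)·0.000 - (1)·0.000) / (8.7) = -0.986
  w = (-9 - (3)·-0.598 - (3)·-0.986 - (4)·0.000) / (14) = -0.303
  t = (12 - (1.1)·-0.598 - (3)·-0.986 - (3)·-0.303) / (8.1) = 2.040
Iteration 2:
  u = (-7 - (3)·-0.986 - (3.7)·-0.303 - (3)·2.040) / (11.7) = -0.773
  v = (-9 - (0.7)·-0.773 - (4)·-0.303 - (1)·2.040) / (8.7) = -1.067
  w = (-9 - (3)·-0.773 - (3)·-1.067 - (4)·2.040) / (14) = -0.831
  t = (12 - (1.1)·-0.773 - (3)·-1.067 - (3)·-0.831) / (8.1) = 2.289
Change: (-0.175, -0.081, -0.528, 0.249) → max |·| = 0.528

0.528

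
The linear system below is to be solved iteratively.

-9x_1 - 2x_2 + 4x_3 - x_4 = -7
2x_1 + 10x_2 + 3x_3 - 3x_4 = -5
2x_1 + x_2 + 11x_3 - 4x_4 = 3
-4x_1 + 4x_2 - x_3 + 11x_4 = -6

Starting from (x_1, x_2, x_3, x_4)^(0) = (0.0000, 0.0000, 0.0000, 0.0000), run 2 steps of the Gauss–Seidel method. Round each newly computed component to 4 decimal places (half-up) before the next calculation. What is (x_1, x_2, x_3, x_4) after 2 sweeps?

(1.0091, -0.7612, 0.1559, 0.1125)

Iteration 1:
  x_1 = (-7 - (-2)·0.0000 - (4)·0.0000 - (-1)·0.0000) / (-9) = 0.7778
  x_2 = (-5 - (2)·0.7778 - (3)·0.0000 - (-3)·0.0000) / (10) = -0.6556
  x_3 = (3 - (2)·0.7778 - (1)·-0.6556 - (-4)·0.0000) / (11) = 0.1909
  x_4 = (-6 - (-4)·0.7778 - (4)·-0.6556 - (-1)·0.1909) / (11) = -0.0069
Iteration 2:
  x_1 = (-7 - (-2)·-0.6556 - (4)·0.1909 - (-1)·-0.0069) / (-9) = 1.0091
  x_2 = (-5 - (2)·1.0091 - (3)·0.1909 - (-3)·-0.0069) / (10) = -0.7612
  x_3 = (3 - (2)·1.0091 - (1)·-0.7612 - (-4)·-0.0069) / (11) = 0.1559
  x_4 = (-6 - (-4)·1.0091 - (4)·-0.7612 - (-1)·0.1559) / (11) = 0.1125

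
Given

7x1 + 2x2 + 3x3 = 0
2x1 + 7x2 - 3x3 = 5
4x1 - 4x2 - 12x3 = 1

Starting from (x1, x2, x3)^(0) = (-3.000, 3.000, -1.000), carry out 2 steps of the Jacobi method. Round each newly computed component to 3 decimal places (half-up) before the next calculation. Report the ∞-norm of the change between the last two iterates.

Iteration 1:
  x1 = (0 - (2)·3.000 - (3)·-1.000) / (7) = -0.429
  x2 = (5 - (2)·-3.000 - (-3)·-1.000) / (7) = 1.143
  x3 = (1 - (4)·-3.000 - (-4)·3.000) / (-12) = -2.083
Iteration 2:
  x1 = (0 - (2)·1.143 - (3)·-2.083) / (7) = 0.566
  x2 = (5 - (2)·-0.429 - (-3)·-2.083) / (7) = -0.056
  x3 = (1 - (4)·-0.429 - (-4)·1.143) / (-12) = -0.607
Change: (0.995, -1.199, 1.476) → max |·| = 1.476

1.476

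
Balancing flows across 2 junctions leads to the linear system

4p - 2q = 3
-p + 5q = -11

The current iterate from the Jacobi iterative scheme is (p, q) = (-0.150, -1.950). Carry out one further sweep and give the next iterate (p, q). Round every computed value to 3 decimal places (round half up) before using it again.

One sweep:
  p = (3 - (-2)·-1.950) / (4) = -0.225
  q = (-11 - (-1)·-0.150) / (5) = -2.230

(-0.225, -2.230)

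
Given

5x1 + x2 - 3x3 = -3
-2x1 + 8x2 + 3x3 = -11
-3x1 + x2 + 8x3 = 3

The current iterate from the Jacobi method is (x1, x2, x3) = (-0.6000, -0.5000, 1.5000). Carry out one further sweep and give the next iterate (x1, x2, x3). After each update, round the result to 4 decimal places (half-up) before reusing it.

One sweep:
  x1 = (-3 - (1)·-0.5000 - (-3)·1.5000) / (5) = 0.4000
  x2 = (-11 - (-2)·-0.6000 - (3)·1.5000) / (8) = -2.0875
  x3 = (3 - (-3)·-0.6000 - (1)·-0.5000) / (8) = 0.2125

(0.4000, -2.0875, 0.2125)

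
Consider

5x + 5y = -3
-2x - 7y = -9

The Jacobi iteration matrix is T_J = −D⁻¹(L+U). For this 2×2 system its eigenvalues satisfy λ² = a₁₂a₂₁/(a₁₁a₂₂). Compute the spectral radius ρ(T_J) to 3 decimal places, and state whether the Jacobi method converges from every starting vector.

a₁₂a₂₁/(a₁₁a₂₂) = (5)·(-2) / ((5)·(-7)) = 0.285714
ρ = √|0.285714| = √0.285714 = 0.535
ρ < 1, so Jacobi converges

0.535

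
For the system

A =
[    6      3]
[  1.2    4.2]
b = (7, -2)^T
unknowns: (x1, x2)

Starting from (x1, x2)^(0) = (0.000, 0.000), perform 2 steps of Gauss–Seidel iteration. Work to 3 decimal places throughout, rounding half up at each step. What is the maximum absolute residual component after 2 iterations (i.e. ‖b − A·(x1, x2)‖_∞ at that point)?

0.343

Iteration 1:
  x1 = (7 - (3)·0.000) / (6) = 1.167
  x2 = (-2 - (1.2)·1.167) / (4.2) = -0.810
Iteration 2:
  x1 = (7 - (3)·-0.810) / (6) = 1.572
  x2 = (-2 - (1.2)·1.572) / (4.2) = -0.925
Residual b − A·x = (0.343, -0.001); ∞-norm = 0.343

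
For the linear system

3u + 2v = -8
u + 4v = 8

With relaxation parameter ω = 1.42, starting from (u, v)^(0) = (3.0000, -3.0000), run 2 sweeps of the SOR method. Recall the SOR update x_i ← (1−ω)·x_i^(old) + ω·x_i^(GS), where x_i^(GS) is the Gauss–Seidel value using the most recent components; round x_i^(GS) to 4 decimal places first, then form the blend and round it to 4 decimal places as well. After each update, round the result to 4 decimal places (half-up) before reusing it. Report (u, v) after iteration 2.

(-7.4829, 3.4454)

Iteration 1:
  u: GS value = (-8 - (2)·-3.0000) / (3) = -0.6667;  u ← (1−ω)·3.0000 + ω·-0.6667 = -2.2067
  v: GS value = (8 - (1)·-2.2067) / (4) = 2.5517;  v ← (1−ω)·-3.0000 + ω·2.5517 = 4.8834
Iteration 2:
  u: GS value = (-8 - (2)·4.8834) / (3) = -5.9223;  u ← (1−ω)·-2.2067 + ω·-5.9223 = -7.4829
  v: GS value = (8 - (1)·-7.4829) / (4) = 3.8707;  v ← (1−ω)·4.8834 + ω·3.8707 = 3.4454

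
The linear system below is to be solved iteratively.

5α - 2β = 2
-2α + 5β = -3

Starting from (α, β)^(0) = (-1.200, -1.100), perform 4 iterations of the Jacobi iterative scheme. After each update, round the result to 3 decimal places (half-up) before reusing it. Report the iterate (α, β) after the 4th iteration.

Iteration 1:
  α = (2 - (-2)·-1.100) / (5) = -0.040
  β = (-3 - (-2)·-1.200) / (5) = -1.080
Iteration 2:
  α = (2 - (-2)·-1.080) / (5) = -0.032
  β = (-3 - (-2)·-0.040) / (5) = -0.616
Iteration 3:
  α = (2 - (-2)·-0.616) / (5) = 0.154
  β = (-3 - (-2)·-0.032) / (5) = -0.613
Iteration 4:
  α = (2 - (-2)·-0.613) / (5) = 0.155
  β = (-3 - (-2)·0.154) / (5) = -0.538

(0.155, -0.538)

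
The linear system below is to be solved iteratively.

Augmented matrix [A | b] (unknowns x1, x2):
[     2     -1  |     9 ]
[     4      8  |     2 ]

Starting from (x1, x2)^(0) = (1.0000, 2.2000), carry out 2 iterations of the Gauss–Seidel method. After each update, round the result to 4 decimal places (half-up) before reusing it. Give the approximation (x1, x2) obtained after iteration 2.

(3.2250, -1.3625)

Iteration 1:
  x1 = (9 - (-1)·2.2000) / (2) = 5.6000
  x2 = (2 - (4)·5.6000) / (8) = -2.5500
Iteration 2:
  x1 = (9 - (-1)·-2.5500) / (2) = 3.2250
  x2 = (2 - (4)·3.2250) / (8) = -1.3625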